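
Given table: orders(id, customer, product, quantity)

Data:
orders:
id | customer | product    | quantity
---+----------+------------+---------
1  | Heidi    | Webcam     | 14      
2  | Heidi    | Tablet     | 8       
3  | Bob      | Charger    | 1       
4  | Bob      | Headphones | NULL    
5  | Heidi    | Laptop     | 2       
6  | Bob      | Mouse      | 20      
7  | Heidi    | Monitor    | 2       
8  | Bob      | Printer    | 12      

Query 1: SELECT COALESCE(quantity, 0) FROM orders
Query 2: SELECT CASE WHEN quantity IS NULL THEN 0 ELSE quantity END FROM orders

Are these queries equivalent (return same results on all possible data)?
Yes, equivalent

Both queries return: [(0,), (1,), (2,), (2,), (8,), (12,), (14,), (20,)]

Reason: COALESCE vs CASE for NULL handling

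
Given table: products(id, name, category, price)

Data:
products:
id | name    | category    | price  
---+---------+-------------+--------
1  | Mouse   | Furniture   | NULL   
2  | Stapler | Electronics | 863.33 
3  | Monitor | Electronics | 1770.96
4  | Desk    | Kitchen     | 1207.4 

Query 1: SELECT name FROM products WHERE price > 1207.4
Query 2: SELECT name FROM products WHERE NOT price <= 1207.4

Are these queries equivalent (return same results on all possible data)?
Yes, equivalent

Both queries return: [('Monitor',)]

Reason: Both filter price > 1207.4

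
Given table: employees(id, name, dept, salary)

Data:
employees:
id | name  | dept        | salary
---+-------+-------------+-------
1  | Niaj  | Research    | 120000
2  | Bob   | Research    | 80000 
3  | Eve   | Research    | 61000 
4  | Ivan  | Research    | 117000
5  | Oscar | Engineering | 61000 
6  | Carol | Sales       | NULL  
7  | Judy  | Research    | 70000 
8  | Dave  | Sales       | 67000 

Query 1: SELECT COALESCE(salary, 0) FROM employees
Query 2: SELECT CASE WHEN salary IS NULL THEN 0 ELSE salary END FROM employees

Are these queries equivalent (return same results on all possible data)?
Yes, equivalent

Both queries return: [(0,), (61000,), (61000,), (67000,), (70000,), (80000,), (117000,), (120000,)]

Reason: COALESCE vs CASE for NULL handling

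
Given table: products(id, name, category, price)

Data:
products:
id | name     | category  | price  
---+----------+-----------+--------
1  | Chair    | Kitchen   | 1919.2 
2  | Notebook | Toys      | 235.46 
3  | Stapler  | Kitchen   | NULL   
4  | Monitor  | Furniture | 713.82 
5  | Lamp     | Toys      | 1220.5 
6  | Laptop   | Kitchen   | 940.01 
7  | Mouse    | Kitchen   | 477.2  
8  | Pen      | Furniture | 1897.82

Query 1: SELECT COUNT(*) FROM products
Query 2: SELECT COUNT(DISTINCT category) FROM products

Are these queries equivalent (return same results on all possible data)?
No, not equivalent

Query 1 returns: [(8,)]
Query 2 returns: [(3,)]

Reason: COUNT(*) counts rows, COUNT(DISTINCT category) counts unique categorys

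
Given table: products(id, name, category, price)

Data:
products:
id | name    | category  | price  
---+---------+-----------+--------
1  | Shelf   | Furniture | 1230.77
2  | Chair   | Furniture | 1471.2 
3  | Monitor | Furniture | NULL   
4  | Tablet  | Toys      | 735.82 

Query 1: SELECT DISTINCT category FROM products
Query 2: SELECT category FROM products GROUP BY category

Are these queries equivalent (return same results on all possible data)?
Yes, equivalent

Both queries return: [('Furniture',), ('Toys',)]

Reason: Both get unique categorys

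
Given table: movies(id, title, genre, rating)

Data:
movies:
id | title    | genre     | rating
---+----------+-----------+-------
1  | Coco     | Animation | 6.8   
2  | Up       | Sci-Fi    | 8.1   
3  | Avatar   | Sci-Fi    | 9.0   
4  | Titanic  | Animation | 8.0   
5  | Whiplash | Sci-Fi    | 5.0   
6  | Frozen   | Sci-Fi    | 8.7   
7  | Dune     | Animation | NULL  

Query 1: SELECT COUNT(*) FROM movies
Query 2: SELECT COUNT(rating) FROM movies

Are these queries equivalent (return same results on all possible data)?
No, not equivalent

Query 1 returns: [(7,)]
Query 2 returns: [(6,)]

Reason: COUNT(*) includes NULLs, COUNT(column) excludes them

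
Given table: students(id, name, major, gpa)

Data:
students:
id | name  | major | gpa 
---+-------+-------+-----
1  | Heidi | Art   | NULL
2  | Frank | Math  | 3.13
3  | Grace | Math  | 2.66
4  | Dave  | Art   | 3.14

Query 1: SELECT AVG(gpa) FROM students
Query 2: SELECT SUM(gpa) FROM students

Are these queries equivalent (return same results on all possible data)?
No, not equivalent

Query 1 returns: [(2.9766666666666666,)]
Query 2 returns: [(8.93,)]

Reason: AVG vs SUM give different aggregate values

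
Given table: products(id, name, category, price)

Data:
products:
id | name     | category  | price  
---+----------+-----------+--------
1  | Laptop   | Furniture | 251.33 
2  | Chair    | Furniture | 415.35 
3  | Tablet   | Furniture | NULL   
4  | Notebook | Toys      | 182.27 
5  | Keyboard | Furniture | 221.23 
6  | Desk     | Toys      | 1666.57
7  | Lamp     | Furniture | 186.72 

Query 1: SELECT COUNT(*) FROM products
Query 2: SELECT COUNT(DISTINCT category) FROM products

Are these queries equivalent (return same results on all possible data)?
No, not equivalent

Query 1 returns: [(7,)]
Query 2 returns: [(2,)]

Reason: COUNT(*) counts rows, COUNT(DISTINCT category) counts unique categorys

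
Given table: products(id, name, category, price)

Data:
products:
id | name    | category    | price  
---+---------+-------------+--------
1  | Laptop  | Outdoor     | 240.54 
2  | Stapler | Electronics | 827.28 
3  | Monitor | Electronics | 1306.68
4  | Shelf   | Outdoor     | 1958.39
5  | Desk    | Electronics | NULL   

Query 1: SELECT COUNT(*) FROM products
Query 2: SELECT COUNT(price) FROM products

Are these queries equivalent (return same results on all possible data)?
No, not equivalent

Query 1 returns: [(5,)]
Query 2 returns: [(4,)]

Reason: COUNT(*) includes NULLs, COUNT(column) excludes them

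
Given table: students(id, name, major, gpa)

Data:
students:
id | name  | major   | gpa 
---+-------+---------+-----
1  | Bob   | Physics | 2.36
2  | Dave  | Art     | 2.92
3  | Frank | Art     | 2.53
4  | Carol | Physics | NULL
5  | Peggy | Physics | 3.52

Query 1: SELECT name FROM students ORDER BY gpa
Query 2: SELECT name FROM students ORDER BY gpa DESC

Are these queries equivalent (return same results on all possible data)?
No, not equivalent

Query 1 returns: [('Carol',), ('Bob',), ('Frank',), ('Dave',), ('Peggy',)]
Query 2 returns: [('Peggy',), ('Dave',), ('Frank',), ('Bob',), ('Carol',)]

Reason: ASC vs DESC gives opposite ordering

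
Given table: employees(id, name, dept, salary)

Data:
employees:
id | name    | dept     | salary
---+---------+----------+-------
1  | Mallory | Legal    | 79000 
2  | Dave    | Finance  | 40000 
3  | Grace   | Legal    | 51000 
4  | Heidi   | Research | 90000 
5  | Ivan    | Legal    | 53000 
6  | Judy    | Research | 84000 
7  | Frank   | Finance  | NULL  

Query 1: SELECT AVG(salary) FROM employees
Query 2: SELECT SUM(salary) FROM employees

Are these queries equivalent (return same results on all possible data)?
No, not equivalent

Query 1 returns: [(66166.66666666667,)]
Query 2 returns: [(397000,)]

Reason: AVG vs SUM give different aggregate values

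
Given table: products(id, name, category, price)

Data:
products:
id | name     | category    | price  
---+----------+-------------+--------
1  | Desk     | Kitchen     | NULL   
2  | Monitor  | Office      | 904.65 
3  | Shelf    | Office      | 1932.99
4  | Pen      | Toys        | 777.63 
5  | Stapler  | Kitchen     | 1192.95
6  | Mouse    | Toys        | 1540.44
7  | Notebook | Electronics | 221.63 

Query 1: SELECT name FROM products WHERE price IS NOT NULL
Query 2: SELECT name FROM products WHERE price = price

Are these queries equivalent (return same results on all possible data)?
Yes, equivalent

Both queries return: [('Monitor',), ('Mouse',), ('Notebook',), ('Pen',), ('Shelf',), ('Stapler',)]

Reason: IS NOT NULL vs self-equality (both exclude NULLs)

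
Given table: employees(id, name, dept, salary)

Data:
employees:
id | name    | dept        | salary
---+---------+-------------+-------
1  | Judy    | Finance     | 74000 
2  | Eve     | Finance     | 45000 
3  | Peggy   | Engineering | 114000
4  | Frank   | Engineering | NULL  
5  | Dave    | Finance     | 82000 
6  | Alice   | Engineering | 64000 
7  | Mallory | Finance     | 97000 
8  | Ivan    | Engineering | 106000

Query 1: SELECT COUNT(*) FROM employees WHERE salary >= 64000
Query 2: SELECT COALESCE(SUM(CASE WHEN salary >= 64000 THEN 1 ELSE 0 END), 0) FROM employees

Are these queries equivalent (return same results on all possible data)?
Yes, equivalent

Both queries return: [(6,)]

Reason: COUNT with WHERE vs conditional SUM (COALESCE handles empty-table NULL)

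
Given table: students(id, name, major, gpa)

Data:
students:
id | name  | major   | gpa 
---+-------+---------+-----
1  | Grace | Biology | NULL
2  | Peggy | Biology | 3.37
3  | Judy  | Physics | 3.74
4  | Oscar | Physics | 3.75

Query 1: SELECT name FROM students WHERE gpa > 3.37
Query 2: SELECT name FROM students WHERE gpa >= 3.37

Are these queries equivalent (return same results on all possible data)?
No, not equivalent

Query 1 returns: [('Judy',), ('Oscar',)]
Query 2 returns: [('Peggy',), ('Judy',), ('Oscar',)]

Reason: > vs >= gives different results when gpa = 3.37 exists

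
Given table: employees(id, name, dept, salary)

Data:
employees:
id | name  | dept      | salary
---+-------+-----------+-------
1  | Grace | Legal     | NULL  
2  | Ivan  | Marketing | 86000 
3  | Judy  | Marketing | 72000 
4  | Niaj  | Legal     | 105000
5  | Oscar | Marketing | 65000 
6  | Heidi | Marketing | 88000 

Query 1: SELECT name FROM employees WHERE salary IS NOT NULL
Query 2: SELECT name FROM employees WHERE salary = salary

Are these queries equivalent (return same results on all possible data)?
Yes, equivalent

Both queries return: [('Heidi',), ('Ivan',), ('Judy',), ('Niaj',), ('Oscar',)]

Reason: IS NOT NULL vs self-equality (both exclude NULLs)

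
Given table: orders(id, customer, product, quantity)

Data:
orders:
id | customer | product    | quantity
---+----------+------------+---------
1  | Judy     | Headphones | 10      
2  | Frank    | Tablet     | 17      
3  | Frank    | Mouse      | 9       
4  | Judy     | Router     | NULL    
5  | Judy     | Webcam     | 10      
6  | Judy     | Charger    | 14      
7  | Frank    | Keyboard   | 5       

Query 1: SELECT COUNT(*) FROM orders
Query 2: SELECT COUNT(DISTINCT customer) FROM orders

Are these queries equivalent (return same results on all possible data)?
No, not equivalent

Query 1 returns: [(7,)]
Query 2 returns: [(2,)]

Reason: COUNT(*) counts rows, COUNT(DISTINCT customer) counts unique customers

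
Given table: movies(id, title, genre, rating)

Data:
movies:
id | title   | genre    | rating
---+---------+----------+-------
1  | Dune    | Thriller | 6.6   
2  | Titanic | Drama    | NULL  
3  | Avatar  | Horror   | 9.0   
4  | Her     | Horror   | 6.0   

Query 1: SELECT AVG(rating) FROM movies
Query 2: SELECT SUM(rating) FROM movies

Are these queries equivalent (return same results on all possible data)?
No, not equivalent

Query 1 returns: [(7.2,)]
Query 2 returns: [(21.6,)]

Reason: AVG vs SUM give different aggregate values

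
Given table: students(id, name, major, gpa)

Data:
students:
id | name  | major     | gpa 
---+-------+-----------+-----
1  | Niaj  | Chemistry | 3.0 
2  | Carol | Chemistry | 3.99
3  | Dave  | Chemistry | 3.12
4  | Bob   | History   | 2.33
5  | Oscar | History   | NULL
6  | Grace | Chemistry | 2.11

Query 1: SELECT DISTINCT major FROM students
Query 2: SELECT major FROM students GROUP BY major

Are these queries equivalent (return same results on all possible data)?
Yes, equivalent

Both queries return: [('Chemistry',), ('History',)]

Reason: Both get unique majors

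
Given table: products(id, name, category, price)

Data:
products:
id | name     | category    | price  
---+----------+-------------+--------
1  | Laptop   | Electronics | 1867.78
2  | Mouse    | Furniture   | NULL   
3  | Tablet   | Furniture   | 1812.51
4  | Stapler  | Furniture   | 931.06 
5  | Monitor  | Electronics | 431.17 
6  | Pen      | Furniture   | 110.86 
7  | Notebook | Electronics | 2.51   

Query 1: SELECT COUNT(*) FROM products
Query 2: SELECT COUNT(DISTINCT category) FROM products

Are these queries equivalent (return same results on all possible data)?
No, not equivalent

Query 1 returns: [(7,)]
Query 2 returns: [(2,)]

Reason: COUNT(*) counts rows, COUNT(DISTINCT category) counts unique categorys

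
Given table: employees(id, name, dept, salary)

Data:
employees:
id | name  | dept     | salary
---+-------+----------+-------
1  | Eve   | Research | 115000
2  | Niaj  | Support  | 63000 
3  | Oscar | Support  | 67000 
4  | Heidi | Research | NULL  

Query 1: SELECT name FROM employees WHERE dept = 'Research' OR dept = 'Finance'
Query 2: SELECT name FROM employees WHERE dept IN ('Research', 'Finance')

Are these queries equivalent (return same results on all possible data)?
Yes, equivalent

Both queries return: [('Eve',), ('Heidi',)]

Reason: OR vs IN are equivalent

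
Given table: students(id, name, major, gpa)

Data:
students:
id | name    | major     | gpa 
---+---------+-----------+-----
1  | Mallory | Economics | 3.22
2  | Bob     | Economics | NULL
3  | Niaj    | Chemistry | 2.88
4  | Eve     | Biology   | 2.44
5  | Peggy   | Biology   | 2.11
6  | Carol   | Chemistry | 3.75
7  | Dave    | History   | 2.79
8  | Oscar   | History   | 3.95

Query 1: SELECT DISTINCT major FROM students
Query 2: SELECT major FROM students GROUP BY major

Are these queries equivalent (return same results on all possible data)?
Yes, equivalent

Both queries return: [('Biology',), ('Chemistry',), ('Economics',), ('History',)]

Reason: Both get unique majors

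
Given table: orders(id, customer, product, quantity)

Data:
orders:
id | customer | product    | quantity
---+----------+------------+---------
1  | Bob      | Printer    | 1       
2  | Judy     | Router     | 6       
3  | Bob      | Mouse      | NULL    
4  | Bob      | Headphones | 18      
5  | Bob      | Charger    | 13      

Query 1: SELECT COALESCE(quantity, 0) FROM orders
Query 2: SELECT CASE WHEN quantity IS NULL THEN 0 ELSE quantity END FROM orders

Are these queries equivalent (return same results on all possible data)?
Yes, equivalent

Both queries return: [(0,), (1,), (6,), (13,), (18,)]

Reason: COALESCE vs CASE for NULL handling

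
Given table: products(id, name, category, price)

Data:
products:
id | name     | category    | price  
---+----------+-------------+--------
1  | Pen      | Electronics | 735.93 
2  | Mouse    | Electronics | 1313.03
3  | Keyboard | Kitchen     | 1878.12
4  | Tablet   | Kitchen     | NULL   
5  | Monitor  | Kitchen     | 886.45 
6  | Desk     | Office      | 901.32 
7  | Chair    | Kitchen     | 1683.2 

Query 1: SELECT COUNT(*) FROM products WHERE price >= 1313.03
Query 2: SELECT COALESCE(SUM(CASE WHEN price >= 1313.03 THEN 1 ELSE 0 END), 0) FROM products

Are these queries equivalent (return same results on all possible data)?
Yes, equivalent

Both queries return: [(3,)]

Reason: COUNT with WHERE vs conditional SUM (COALESCE handles empty-table NULL)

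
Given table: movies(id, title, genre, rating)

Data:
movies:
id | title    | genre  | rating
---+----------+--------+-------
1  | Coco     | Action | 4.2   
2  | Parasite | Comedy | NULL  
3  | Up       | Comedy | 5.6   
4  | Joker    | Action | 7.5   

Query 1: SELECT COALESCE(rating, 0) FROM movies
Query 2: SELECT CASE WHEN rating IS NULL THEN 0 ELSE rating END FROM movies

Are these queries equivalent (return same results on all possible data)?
Yes, equivalent

Both queries return: [(0,), (4.2,), (5.6,), (7.5,)]

Reason: COALESCE vs CASE for NULL handling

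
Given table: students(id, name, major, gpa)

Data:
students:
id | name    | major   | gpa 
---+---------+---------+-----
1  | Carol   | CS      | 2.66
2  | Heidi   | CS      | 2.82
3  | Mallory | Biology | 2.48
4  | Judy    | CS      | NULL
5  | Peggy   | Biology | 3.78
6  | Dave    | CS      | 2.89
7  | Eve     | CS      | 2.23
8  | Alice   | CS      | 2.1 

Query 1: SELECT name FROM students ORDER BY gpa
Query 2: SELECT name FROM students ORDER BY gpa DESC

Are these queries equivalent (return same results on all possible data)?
No, not equivalent

Query 1 returns: [('Judy',), ('Alice',), ('Eve',), ('Mallory',), ('Carol',), ('Heidi',), ('Dave',), ('Peggy',)]
Query 2 returns: [('Peggy',), ('Dave',), ('Heidi',), ('Carol',), ('Mallory',), ('Eve',), ('Alice',), ('Judy',)]

Reason: ASC vs DESC gives opposite ordering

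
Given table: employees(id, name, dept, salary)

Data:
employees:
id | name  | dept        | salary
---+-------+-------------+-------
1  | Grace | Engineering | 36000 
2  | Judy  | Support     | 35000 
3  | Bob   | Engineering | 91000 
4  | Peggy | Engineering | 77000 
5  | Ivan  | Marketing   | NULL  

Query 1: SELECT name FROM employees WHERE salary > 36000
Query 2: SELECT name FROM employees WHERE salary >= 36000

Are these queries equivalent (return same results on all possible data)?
No, not equivalent

Query 1 returns: [('Bob',), ('Peggy',)]
Query 2 returns: [('Grace',), ('Bob',), ('Peggy',)]

Reason: > vs >= gives different results when salary = 36000 exists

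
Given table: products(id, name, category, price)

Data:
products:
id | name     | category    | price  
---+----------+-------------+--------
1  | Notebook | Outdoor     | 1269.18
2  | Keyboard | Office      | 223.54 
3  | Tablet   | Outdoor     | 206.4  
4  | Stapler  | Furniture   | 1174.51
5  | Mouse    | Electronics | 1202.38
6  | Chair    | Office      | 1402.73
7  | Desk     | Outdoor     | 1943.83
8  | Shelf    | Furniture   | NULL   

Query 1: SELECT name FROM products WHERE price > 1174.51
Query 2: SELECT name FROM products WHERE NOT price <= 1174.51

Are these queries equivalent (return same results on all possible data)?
Yes, equivalent

Both queries return: [('Chair',), ('Desk',), ('Mouse',), ('Notebook',)]

Reason: Both filter price > 1174.51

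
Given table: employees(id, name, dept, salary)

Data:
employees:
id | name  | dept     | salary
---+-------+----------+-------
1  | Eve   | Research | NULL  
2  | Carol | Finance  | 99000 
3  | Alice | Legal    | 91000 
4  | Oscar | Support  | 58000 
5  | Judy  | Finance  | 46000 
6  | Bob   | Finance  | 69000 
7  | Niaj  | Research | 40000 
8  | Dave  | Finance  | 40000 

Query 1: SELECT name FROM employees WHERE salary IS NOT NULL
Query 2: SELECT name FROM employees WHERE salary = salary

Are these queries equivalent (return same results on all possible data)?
Yes, equivalent

Both queries return: [('Alice',), ('Bob',), ('Carol',), ('Dave',), ('Judy',), ('Niaj',), ('Oscar',)]

Reason: IS NOT NULL vs self-equality (both exclude NULLs)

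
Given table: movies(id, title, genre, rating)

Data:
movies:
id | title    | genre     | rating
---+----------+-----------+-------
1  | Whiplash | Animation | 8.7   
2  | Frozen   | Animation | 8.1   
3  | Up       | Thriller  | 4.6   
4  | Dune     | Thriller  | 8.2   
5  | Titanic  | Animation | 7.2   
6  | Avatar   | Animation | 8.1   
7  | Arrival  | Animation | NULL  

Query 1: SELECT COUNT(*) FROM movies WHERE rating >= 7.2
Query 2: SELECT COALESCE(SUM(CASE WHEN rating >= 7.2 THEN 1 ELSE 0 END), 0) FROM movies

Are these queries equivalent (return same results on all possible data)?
Yes, equivalent

Both queries return: [(5,)]

Reason: COUNT with WHERE vs conditional SUM (COALESCE handles empty-table NULL)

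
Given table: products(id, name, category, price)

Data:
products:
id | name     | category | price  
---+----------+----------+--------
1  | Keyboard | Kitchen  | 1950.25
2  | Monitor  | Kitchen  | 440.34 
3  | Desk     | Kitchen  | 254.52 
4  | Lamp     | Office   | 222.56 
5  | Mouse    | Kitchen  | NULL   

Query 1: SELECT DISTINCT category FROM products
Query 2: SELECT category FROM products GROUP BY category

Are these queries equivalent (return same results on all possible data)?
Yes, equivalent

Both queries return: [('Kitchen',), ('Office',)]

Reason: Both get unique categorys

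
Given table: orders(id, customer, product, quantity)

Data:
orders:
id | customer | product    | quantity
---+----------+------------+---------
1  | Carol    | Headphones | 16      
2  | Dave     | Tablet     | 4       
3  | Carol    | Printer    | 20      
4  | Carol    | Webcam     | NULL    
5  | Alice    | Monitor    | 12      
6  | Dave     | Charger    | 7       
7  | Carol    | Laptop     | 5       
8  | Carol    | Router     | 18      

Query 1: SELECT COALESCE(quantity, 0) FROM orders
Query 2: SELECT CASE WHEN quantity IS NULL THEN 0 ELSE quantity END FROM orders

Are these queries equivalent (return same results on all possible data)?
Yes, equivalent

Both queries return: [(0,), (4,), (5,), (7,), (12,), (16,), (18,), (20,)]

Reason: COALESCE vs CASE for NULL handling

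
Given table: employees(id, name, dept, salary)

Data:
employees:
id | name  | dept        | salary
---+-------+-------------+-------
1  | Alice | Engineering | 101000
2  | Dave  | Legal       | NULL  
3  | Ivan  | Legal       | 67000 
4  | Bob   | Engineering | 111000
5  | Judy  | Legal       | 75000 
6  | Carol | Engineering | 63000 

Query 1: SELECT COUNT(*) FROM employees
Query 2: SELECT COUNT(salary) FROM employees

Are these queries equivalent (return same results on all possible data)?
No, not equivalent

Query 1 returns: [(6,)]
Query 2 returns: [(5,)]

Reason: COUNT(*) includes NULLs, COUNT(column) excludes them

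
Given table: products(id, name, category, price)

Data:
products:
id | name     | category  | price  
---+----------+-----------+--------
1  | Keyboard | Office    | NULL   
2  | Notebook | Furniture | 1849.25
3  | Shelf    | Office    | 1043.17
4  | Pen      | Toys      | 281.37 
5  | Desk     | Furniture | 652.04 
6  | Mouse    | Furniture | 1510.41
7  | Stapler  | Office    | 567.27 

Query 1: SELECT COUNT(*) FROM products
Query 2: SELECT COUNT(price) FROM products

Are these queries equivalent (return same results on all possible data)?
No, not equivalent

Query 1 returns: [(7,)]
Query 2 returns: [(6,)]

Reason: COUNT(*) includes NULLs, COUNT(column) excludes them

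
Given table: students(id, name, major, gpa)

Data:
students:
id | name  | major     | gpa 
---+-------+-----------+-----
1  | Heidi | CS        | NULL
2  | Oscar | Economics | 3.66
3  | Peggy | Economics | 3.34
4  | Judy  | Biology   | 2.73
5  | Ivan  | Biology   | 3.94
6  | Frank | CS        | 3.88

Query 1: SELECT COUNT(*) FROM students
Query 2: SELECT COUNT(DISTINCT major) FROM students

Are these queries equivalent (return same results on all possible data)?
No, not equivalent

Query 1 returns: [(6,)]
Query 2 returns: [(3,)]

Reason: COUNT(*) counts rows, COUNT(DISTINCT major) counts unique majors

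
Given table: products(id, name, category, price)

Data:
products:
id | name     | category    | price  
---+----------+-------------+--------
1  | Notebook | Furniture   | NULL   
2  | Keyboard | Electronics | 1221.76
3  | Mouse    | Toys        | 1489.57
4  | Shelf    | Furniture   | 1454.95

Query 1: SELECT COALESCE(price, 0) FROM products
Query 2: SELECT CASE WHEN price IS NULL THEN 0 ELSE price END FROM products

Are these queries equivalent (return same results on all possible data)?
Yes, equivalent

Both queries return: [(0,), (1221.76,), (1454.95,), (1489.57,)]

Reason: COALESCE vs CASE for NULL handling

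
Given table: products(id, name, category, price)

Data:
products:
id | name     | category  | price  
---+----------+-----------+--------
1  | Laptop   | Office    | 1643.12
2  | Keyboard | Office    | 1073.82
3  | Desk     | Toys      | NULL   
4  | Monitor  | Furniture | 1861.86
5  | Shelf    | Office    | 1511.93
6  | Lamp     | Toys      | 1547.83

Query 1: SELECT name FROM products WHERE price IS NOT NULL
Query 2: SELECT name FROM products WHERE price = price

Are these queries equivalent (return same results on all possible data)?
Yes, equivalent

Both queries return: [('Keyboard',), ('Lamp',), ('Laptop',), ('Monitor',), ('Shelf',)]

Reason: IS NOT NULL vs self-equality (both exclude NULLs)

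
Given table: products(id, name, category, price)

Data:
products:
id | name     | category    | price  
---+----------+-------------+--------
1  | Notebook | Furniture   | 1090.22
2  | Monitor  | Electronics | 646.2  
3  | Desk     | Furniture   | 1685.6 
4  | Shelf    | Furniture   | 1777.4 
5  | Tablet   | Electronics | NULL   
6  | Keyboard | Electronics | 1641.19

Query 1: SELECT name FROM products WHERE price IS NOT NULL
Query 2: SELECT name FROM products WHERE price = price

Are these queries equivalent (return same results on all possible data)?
Yes, equivalent

Both queries return: [('Desk',), ('Keyboard',), ('Monitor',), ('Notebook',), ('Shelf',)]

Reason: IS NOT NULL vs self-equality (both exclude NULLs)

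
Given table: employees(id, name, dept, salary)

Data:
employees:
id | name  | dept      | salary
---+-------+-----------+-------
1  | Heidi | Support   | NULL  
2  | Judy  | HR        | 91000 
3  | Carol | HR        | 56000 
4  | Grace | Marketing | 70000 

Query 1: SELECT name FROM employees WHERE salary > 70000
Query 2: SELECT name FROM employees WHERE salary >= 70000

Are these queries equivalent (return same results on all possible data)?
No, not equivalent

Query 1 returns: [('Judy',)]
Query 2 returns: [('Judy',), ('Grace',)]

Reason: > vs >= gives different results when salary = 70000 exists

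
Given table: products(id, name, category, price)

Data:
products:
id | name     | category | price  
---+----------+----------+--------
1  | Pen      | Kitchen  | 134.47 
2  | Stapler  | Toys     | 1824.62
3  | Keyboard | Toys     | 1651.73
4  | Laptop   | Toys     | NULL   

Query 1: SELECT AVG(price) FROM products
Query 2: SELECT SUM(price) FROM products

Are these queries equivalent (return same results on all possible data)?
No, not equivalent

Query 1 returns: [(1203.6066666666666,)]
Query 2 returns: [(3610.8199999999997,)]

Reason: AVG vs SUM give different aggregate values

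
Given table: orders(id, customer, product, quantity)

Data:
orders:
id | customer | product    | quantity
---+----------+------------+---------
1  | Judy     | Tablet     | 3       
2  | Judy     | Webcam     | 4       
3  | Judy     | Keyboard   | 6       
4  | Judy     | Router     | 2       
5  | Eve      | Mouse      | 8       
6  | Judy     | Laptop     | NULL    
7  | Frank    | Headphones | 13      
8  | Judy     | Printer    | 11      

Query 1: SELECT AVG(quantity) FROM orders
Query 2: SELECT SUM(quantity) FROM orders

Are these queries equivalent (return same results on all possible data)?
No, not equivalent

Query 1 returns: [(6.714285714285714,)]
Query 2 returns: [(47,)]

Reason: AVG vs SUM give different aggregate values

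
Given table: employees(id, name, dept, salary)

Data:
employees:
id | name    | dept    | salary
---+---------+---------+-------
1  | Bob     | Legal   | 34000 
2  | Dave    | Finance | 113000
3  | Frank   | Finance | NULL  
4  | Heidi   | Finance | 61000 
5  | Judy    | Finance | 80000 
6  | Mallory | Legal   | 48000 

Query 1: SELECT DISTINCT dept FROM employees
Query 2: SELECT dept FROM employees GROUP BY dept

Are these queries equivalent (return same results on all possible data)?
Yes, equivalent

Both queries return: [('Finance',), ('Legal',)]

Reason: Both get unique depts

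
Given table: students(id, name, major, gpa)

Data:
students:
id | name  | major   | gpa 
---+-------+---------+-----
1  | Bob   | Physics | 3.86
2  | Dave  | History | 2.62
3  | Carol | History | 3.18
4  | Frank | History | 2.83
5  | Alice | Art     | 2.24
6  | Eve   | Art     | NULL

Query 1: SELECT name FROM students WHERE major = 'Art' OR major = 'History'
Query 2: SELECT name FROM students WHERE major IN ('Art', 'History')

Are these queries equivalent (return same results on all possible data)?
Yes, equivalent

Both queries return: [('Alice',), ('Carol',), ('Dave',), ('Eve',), ('Frank',)]

Reason: OR vs IN are equivalent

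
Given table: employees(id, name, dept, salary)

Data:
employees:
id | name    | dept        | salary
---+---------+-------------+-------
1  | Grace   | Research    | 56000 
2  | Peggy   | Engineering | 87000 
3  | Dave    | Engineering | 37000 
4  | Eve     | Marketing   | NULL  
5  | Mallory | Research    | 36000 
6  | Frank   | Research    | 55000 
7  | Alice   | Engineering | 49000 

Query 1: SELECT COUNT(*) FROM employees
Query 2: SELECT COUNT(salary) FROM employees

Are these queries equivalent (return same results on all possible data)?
No, not equivalent

Query 1 returns: [(7,)]
Query 2 returns: [(6,)]

Reason: COUNT(*) includes NULLs, COUNT(column) excludes them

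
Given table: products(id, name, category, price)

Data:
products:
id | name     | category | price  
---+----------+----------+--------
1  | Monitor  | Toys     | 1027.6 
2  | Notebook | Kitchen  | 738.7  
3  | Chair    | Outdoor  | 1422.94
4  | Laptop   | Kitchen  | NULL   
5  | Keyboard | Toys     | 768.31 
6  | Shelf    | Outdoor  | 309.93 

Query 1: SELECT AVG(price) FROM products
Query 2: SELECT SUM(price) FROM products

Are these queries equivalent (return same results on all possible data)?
No, not equivalent

Query 1 returns: [(853.4959999999999,)]
Query 2 returns: [(4267.48,)]

Reason: AVG vs SUM give different aggregate values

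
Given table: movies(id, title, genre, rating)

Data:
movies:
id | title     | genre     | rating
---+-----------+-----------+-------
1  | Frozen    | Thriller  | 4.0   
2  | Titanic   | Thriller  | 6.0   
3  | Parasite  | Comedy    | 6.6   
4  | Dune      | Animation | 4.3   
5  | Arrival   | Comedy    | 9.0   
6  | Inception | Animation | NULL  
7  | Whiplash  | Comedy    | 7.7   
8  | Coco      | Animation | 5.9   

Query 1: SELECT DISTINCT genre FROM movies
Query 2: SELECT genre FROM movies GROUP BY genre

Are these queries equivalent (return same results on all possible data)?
Yes, equivalent

Both queries return: [('Animation',), ('Comedy',), ('Thriller',)]

Reason: Both get unique genres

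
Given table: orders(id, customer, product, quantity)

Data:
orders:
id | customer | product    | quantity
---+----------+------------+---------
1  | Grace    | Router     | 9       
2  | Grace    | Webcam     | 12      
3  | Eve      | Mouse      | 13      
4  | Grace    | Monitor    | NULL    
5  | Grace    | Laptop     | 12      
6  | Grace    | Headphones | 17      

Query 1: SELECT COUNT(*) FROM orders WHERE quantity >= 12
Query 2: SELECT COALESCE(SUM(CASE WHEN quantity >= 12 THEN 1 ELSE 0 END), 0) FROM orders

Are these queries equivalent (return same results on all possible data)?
Yes, equivalent

Both queries return: [(4,)]

Reason: COUNT with WHERE vs conditional SUM (COALESCE handles empty-table NULL)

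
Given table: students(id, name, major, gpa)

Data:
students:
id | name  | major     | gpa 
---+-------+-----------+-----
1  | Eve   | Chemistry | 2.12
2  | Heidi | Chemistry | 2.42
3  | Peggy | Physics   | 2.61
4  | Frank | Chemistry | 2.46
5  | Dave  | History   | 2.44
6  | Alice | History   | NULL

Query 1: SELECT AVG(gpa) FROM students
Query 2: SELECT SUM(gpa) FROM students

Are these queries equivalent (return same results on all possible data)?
No, not equivalent

Query 1 returns: [(2.41,)]
Query 2 returns: [(12.05,)]

Reason: AVG vs SUM give different aggregate values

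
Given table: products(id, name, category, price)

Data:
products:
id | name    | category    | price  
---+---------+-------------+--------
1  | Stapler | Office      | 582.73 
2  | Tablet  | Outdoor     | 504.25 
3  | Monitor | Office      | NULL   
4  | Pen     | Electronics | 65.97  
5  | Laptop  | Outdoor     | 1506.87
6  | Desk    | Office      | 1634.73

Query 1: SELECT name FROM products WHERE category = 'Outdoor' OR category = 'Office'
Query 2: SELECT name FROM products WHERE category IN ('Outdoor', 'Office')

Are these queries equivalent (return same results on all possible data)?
Yes, equivalent

Both queries return: [('Desk',), ('Laptop',), ('Monitor',), ('Stapler',), ('Tablet',)]

Reason: OR vs IN are equivalent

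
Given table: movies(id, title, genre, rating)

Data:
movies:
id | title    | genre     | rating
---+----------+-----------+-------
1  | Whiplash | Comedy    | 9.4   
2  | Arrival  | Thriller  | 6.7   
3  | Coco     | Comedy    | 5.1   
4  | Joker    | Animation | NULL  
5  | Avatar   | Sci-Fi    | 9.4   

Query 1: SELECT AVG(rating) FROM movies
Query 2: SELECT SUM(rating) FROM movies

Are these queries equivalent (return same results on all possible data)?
No, not equivalent

Query 1 returns: [(7.65,)]
Query 2 returns: [(30.6,)]

Reason: AVG vs SUM give different aggregate values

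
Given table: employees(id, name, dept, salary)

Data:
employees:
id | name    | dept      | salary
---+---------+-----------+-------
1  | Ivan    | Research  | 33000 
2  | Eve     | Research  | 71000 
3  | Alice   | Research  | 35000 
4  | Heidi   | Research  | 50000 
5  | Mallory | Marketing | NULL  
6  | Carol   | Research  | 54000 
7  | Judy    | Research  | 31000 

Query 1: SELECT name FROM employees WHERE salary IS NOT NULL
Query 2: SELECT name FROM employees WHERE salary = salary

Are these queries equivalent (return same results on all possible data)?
Yes, equivalent

Both queries return: [('Alice',), ('Carol',), ('Eve',), ('Heidi',), ('Ivan',), ('Judy',)]

Reason: IS NOT NULL vs self-equality (both exclude NULLs)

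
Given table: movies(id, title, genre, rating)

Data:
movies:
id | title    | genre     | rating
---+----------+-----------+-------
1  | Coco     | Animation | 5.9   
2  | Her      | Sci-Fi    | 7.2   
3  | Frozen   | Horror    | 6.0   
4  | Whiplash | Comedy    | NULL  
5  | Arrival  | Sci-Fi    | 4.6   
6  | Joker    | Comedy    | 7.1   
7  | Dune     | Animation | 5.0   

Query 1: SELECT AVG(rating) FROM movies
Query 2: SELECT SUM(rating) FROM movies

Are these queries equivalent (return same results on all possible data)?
No, not equivalent

Query 1 returns: [(5.966666666666666,)]
Query 2 returns: [(35.8,)]

Reason: AVG vs SUM give different aggregate values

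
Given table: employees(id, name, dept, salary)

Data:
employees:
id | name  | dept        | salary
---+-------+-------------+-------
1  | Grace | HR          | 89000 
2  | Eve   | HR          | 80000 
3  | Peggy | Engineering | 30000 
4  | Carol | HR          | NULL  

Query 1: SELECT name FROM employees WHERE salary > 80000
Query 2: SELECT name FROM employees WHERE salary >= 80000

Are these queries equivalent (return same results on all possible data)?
No, not equivalent

Query 1 returns: [('Grace',)]
Query 2 returns: [('Grace',), ('Eve',)]

Reason: > vs >= gives different results when salary = 80000 exists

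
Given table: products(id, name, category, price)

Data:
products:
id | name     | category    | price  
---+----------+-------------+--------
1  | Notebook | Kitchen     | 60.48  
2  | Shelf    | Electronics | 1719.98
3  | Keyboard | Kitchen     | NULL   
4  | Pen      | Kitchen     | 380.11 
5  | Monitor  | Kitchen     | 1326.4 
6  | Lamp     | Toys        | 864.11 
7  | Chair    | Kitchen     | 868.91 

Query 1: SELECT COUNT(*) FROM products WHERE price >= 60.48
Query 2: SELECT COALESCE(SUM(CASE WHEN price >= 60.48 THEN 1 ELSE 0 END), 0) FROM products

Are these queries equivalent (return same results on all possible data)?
Yes, equivalent

Both queries return: [(6,)]

Reason: COUNT with WHERE vs conditional SUM (COALESCE handles empty-table NULL)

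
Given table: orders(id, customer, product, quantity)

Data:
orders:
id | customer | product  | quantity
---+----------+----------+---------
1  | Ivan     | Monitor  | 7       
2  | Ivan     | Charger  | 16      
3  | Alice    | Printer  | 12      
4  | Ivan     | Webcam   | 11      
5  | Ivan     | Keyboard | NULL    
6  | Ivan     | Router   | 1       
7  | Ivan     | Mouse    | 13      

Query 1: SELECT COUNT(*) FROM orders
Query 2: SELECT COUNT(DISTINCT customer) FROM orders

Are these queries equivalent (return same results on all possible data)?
No, not equivalent

Query 1 returns: [(7,)]
Query 2 returns: [(2,)]

Reason: COUNT(*) counts rows, COUNT(DISTINCT customer) counts unique customers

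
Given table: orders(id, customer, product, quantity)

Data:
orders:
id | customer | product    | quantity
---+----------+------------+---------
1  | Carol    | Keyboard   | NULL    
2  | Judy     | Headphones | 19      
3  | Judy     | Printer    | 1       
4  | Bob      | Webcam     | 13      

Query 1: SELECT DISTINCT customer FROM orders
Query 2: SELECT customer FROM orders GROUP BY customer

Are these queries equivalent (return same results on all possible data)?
Yes, equivalent

Both queries return: [('Bob',), ('Carol',), ('Judy',)]

Reason: Both get unique customers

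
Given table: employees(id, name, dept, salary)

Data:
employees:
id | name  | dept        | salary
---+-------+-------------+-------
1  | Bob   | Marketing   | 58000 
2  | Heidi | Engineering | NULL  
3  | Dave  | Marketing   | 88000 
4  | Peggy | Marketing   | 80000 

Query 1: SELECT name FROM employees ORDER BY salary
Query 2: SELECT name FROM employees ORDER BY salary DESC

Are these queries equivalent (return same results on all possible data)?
No, not equivalent

Query 1 returns: [('Heidi',), ('Bob',), ('Peggy',), ('Dave',)]
Query 2 returns: [('Dave',), ('Peggy',), ('Bob',), ('Heidi',)]

Reason: ASC vs DESC gives opposite ordering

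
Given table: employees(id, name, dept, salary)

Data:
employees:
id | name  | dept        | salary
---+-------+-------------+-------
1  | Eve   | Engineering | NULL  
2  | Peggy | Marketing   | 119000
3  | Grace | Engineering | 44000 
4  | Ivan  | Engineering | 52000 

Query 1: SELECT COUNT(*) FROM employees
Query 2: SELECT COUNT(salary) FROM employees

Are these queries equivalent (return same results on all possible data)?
No, not equivalent

Query 1 returns: [(4,)]
Query 2 returns: [(3,)]

Reason: COUNT(*) includes NULLs, COUNT(column) excludes them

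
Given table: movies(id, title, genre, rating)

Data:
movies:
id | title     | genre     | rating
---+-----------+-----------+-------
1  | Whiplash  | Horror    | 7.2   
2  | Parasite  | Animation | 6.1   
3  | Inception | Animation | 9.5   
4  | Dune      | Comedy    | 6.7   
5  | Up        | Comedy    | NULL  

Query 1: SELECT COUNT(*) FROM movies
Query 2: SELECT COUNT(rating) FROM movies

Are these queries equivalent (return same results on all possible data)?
No, not equivalent

Query 1 returns: [(5,)]
Query 2 returns: [(4,)]

Reason: COUNT(*) includes NULLs, COUNT(column) excludes them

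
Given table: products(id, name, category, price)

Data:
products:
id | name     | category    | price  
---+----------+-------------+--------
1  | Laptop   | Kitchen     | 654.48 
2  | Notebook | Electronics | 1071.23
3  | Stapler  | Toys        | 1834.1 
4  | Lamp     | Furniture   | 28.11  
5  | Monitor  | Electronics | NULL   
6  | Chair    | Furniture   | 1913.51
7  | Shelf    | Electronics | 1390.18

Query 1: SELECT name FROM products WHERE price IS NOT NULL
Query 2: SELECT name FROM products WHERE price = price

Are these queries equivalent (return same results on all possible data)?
Yes, equivalent

Both queries return: [('Chair',), ('Lamp',), ('Laptop',), ('Notebook',), ('Shelf',), ('Stapler',)]

Reason: IS NOT NULL vs self-equality (both exclude NULLs)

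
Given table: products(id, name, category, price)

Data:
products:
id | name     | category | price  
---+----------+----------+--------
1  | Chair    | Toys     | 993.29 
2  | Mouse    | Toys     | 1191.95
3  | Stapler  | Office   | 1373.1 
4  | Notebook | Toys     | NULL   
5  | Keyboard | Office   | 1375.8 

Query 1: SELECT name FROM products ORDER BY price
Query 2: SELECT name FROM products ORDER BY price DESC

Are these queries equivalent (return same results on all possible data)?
No, not equivalent

Query 1 returns: [('Notebook',), ('Chair',), ('Mouse',), ('Stapler',), ('Keyboard',)]
Query 2 returns: [('Keyboard',), ('Stapler',), ('Mouse',), ('Chair',), ('Notebook',)]

Reason: ASC vs DESC gives opposite ordering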